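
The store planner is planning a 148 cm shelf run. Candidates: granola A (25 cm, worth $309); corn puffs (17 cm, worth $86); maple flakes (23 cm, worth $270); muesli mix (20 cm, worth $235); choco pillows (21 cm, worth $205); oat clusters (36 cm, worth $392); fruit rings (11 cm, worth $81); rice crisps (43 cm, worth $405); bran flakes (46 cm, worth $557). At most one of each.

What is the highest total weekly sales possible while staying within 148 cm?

By weekly sales per cm: granola A 12.36, bran flakes 12.11, muesli mix 11.75, maple flakes 11.74 lead.
The ratio heuristic lands on granola A + maple flakes + muesli mix + choco pillows + fruit rings + bran flakes (1657) but leaves 2 cm idle.
The 34 cm tied up in maple flakes and fruit rings is better spent on oat clusters — total rises to 1698 (148 cm).

1698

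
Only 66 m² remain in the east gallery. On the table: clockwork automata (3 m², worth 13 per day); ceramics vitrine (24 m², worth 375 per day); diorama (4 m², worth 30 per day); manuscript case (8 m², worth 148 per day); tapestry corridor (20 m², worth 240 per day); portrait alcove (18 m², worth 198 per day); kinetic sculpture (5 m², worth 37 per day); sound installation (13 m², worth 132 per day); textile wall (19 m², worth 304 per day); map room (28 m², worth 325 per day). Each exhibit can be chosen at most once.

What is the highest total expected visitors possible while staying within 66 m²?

959

Best packing: ceramics vitrine + manuscript case + sound installation + textile wall — 64 m², 959 total.
That's the maximum — no swap from here does better than 959.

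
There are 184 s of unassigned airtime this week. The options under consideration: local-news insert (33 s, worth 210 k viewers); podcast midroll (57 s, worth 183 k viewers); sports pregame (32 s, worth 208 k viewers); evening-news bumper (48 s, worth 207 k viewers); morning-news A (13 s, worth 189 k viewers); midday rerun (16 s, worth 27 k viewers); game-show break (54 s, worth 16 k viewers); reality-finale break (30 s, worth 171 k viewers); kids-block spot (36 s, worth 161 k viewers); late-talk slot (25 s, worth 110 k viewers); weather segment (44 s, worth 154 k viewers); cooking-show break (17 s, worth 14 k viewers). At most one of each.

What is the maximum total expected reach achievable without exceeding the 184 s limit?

A density-first pass picks local-news insert + sports pregame + morning-news A + reality-finale break + kids-block spot + late-talk slot — 1049 at 169 s.
Replace kids-block spot with evening-news bumper: the trade gains 46 net, giving 1095 at 181 s.
That's the maximum — no swap from here does better than 1095.

1095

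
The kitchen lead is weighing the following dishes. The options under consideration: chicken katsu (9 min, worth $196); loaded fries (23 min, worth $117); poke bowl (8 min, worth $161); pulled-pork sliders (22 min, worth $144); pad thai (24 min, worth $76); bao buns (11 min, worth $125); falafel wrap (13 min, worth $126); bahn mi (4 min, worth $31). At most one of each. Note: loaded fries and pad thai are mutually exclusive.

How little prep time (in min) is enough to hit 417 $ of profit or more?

28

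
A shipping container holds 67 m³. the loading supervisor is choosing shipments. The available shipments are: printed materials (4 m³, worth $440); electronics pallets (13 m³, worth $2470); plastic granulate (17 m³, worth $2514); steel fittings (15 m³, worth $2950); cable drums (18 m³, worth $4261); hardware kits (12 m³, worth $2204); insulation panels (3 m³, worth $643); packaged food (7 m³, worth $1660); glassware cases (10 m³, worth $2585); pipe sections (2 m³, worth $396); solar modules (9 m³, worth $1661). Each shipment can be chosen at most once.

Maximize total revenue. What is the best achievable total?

14699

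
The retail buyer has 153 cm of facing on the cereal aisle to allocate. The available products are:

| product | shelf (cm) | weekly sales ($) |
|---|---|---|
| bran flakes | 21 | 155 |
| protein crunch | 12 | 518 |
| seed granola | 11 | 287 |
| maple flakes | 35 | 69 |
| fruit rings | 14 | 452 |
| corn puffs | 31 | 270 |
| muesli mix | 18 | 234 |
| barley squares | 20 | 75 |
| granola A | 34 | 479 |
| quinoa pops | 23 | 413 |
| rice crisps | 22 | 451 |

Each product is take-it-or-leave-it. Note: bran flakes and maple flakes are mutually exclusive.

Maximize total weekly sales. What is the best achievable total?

Greedy by ratio would take protein crunch + seed granola + fruit rings + muesli mix + granola A + quinoa pops + rice crisps: 134 cm used, total 2834.
Replace muesli mix with corn puffs: the trade gains 36 net, giving 2870 at 147 cm.

2870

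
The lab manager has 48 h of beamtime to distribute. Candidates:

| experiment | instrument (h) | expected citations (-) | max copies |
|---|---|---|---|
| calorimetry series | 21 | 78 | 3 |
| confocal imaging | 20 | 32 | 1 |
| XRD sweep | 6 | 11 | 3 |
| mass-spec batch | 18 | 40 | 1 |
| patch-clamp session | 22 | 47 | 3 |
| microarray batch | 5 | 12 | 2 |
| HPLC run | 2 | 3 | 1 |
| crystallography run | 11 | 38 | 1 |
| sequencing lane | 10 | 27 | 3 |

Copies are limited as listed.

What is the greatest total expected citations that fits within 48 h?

2×calorimetry series + microarray batch uses 47 of the 48 h and totals 168.
The spare 1 h is too small for any remaining experiment, and no exchange beats 168.

168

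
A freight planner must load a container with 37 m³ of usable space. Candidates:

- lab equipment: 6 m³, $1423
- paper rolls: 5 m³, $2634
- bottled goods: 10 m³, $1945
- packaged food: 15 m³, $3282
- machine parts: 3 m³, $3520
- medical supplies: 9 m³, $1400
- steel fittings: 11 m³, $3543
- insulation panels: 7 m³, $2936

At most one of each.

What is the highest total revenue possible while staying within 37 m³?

14578

By revenue per m³: machine parts 1173.33, paper rolls 526.80, insulation panels 419.43 lead.
A density-first pass picks lab equipment + paper rolls + machine parts + steel fittings + insulation panels — 14056 at 32 m³.
Dropping lab equipment frees 6 m³; slotting in bottled goods (10 m³) lifts the total to 14578 at 36 m³.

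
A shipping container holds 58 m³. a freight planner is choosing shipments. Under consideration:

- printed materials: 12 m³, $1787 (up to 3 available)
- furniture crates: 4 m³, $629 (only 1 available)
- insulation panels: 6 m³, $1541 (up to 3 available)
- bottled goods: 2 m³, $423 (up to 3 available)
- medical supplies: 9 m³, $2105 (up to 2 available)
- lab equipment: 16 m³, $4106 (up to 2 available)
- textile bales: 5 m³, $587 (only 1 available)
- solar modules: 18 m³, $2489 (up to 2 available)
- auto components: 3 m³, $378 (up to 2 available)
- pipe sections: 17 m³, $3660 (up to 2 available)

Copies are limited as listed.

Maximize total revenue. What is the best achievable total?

14386

Filling by ratio: 3×insulation panels + 3×bottled goods + 2×lab equipment for 14104, with 2 m³ left unused.
Dropping 2×insulation panels and 2×bottled goods frees 16 m³; slotting in 2×medical supplies (18 m³) lifts the total to 14386 at 58 m³.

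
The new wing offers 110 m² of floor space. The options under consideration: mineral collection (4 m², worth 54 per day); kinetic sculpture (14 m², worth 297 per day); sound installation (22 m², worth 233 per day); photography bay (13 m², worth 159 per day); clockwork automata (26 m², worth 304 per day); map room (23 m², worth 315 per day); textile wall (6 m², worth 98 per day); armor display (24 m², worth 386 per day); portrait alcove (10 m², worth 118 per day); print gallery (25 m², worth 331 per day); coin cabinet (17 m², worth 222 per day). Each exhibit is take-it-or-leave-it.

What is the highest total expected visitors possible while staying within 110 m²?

1649

A density-first pass picks mineral collection + kinetic sculpture + photography bay + map room + textile wall + armor display + print gallery — 1640 at 109 m².
The 17 m² tied up in mineral collection and photography bay is better spent on coin cabinet — total rises to 1649 (109 m²).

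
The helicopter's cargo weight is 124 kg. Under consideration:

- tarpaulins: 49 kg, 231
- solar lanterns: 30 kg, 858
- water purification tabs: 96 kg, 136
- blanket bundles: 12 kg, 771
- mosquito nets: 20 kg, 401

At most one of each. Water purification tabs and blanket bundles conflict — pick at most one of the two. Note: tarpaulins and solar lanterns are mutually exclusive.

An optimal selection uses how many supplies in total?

Optimal total is 2030.
For example solar lanterns + blanket bundles + mosquito nets achieves it, using 62 kg.
All optima have 3 supplies.

3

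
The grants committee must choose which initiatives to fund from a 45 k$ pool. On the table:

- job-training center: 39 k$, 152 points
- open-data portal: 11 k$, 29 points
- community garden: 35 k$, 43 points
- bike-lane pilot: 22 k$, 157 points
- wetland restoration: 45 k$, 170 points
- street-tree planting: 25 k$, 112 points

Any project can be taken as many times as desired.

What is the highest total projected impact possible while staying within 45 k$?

314

The ratio ordering already packs tightly: 2×bike-lane pilot, 44 k$, 314.
That's the maximum — no swap from here does better than 314.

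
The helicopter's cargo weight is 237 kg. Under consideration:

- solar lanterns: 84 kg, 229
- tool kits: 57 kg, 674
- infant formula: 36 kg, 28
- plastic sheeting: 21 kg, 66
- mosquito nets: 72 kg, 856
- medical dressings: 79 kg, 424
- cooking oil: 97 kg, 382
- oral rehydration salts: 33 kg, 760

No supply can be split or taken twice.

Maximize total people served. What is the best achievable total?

2384

Density check — oral rehydration salts 23.03, mosquito nets 11.89, tool kits 11.82 are the best per kg.
The ratio ordering already packs tightly: tool kits + infant formula + plastic sheeting + mosquito nets + oral rehydration salts, 219 kg, 2384.
Runner-up tool kits + plastic sheeting + mosquito nets + oral rehydration salts tops out at 2356.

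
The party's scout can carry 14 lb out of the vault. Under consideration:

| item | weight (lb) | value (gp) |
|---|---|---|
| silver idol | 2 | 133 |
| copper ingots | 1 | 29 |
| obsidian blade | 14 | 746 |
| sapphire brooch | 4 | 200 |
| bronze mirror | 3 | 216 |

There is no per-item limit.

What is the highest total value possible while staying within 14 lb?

997

Ranking by ratio (value/lb): bronze mirror 72.00, silver idol 66.50, obsidian blade 53.29, sapphire brooch 50.00.
Taking silver idol + 4×bronze mirror: 14 lb used, 997 in value.
No other feasible combination exceeds 997.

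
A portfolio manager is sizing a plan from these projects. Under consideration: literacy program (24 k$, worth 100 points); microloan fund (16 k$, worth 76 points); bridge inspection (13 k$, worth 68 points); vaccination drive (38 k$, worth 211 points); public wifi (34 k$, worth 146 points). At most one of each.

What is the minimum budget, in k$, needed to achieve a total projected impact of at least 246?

51

Minimise k$ subject to total projected impact ≥ 246.
Taking bridge inspection + vaccination drive gives 279 (≥ 246) for 51 k$.
Any bundle with less than 51 k$ falls short of 246.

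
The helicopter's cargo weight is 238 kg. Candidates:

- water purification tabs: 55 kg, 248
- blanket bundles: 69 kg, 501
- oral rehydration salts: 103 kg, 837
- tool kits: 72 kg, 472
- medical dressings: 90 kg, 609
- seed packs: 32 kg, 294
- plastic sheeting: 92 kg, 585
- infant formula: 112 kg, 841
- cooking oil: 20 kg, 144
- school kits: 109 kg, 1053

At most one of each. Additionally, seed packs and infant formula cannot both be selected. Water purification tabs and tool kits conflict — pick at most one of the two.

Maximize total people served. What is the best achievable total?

Taking the top-ratio supplies first gives blanket bundles + seed packs + cooking oil + school kits for 1992 (230 kg).
The 101 kg tied up in blanket bundles and seed packs is better spent on oral rehydration salts — total rises to 2034 (232 kg).

2034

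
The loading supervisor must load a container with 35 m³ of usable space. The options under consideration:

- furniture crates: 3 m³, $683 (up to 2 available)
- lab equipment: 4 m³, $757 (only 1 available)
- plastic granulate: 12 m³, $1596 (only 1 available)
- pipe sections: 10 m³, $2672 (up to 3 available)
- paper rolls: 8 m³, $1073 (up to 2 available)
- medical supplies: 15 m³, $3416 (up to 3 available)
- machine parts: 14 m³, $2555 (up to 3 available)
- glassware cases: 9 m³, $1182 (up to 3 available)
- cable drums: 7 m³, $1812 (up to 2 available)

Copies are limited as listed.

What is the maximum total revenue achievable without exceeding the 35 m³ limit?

Density check — pipe sections 267.20, cable drums 258.86, medical supplies 227.73 are the best per m³.
Greedy by ratio would take furniture crates + 3×pipe sections: 33 m³ used, total 8699.
The 13 m³ tied up in furniture crates and pipe sections is better spent on 2×cable drums — total rises to 8968 (34 m³).

8968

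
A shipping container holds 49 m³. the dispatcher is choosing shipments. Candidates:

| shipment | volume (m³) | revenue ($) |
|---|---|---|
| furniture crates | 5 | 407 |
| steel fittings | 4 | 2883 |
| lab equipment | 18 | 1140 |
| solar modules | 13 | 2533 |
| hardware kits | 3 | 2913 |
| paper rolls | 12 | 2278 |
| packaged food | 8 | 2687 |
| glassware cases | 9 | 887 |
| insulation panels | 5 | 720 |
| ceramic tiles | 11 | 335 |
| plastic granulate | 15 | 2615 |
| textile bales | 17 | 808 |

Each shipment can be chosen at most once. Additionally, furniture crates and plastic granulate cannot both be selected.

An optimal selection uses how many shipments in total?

Best achievable revenue is 14351.
One optimal bundle: steel fittings + solar modules + hardware kits + packaged food + insulation panels + plastic granulate (48 m³).
Every optimal selection uses 6 shipments.

6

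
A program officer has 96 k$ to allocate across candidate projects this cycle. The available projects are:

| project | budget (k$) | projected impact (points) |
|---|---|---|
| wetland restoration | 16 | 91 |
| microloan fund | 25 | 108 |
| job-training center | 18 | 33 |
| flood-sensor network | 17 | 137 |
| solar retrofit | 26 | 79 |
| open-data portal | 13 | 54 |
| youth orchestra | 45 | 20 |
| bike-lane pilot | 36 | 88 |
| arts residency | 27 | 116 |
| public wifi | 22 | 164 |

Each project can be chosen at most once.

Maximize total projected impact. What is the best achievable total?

562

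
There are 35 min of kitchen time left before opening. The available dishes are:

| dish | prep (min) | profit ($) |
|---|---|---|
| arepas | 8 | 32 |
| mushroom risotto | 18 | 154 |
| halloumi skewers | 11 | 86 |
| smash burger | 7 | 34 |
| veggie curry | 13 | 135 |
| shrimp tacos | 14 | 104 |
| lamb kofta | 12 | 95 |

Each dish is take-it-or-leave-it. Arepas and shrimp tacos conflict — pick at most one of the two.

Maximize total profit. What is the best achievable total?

289

By profit per min: veggie curry 10.38, mushroom risotto 8.56, lamb kofta 7.92, halloumi skewers 7.82 lead.
Mushroom risotto + veggie curry uses 31 of the 35 min and totals 289.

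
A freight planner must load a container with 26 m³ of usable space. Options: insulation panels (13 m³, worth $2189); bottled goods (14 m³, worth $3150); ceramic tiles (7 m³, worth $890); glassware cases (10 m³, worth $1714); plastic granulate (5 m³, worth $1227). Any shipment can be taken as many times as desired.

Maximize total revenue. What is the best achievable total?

6135

The ratio ordering already packs tightly: 5×plastic granulate, 25 m³, 6135.
That's the maximum — no swap from here does better than 6135.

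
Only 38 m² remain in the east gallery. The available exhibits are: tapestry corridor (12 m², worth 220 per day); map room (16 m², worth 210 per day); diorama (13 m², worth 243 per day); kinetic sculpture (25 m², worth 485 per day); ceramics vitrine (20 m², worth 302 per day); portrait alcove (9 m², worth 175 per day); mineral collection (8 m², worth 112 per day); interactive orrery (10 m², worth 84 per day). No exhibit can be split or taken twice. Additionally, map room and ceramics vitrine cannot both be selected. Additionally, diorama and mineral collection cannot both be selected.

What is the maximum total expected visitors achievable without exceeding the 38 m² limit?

728

Taking the top-ratio exhibits first gives kinetic sculpture + portrait alcove for 660 (34 m²).
The 9 m² tied up in portrait alcove is better spent on diorama — total rises to 728 (38 m²).
The closest alternative, tapestry corridor + kinetic sculpture, reaches only 705.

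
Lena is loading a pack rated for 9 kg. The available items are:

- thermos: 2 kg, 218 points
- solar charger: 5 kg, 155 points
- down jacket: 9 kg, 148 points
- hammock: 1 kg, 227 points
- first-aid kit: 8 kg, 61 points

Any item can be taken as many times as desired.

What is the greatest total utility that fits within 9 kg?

2043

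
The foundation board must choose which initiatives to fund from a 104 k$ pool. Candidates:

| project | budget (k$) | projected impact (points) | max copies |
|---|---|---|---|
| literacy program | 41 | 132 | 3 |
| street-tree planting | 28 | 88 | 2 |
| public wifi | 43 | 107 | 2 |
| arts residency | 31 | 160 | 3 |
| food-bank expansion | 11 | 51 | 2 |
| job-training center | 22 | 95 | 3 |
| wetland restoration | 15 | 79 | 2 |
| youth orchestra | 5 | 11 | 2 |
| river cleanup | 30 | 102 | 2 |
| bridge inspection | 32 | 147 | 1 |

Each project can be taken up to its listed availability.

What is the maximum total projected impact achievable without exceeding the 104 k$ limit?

Ranking by ratio (projected impact/k$): wetland restoration 5.27, arts residency 5.16, food-bank expansion 4.64, bridge inspection 4.59.
The ratio heuristic lands on 2×arts residency + food-bank expansion + 2×wetland restoration (529) but leaves 1 k$ idle.
The 30 k$ tied up in 2×wetland restoration is better spent on arts residency — total rises to 531 (104 k$).
No other feasible combination exceeds 531.

531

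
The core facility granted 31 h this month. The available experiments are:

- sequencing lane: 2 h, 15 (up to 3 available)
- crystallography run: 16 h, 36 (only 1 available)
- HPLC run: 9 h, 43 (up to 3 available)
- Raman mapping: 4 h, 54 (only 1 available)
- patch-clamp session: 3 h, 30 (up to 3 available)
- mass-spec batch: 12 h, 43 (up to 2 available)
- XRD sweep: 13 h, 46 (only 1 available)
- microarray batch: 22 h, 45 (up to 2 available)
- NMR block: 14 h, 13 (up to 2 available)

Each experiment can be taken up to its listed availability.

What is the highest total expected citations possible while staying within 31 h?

232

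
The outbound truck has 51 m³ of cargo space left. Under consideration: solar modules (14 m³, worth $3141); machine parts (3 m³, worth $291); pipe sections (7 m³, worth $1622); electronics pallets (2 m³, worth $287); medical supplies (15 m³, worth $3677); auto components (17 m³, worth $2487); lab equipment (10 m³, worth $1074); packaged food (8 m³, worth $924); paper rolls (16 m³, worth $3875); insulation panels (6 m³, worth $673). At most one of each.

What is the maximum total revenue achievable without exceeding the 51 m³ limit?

11366

A density-first pass picks machine parts + pipe sections + electronics pallets + medical supplies + packaged food + paper rolls — 10676 at 51 m³.
Reworking the packing: solar modules + medical supplies + paper rolls + insulation panels uses 51 m³ and improves the total to 11366.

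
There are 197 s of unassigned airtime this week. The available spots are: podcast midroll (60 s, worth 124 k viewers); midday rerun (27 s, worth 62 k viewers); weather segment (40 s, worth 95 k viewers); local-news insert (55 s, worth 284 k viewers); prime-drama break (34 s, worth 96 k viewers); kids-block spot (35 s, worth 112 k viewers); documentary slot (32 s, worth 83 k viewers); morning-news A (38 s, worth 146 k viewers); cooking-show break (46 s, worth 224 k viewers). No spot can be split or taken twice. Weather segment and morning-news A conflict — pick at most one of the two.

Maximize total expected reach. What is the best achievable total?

778

Density check — local-news insert 5.16, cooking-show break 4.87, morning-news A 3.84, kids-block spot 3.20 are the best per s.
A density-first pass picks local-news insert + kids-block spot + morning-news A + cooking-show break — 766 at 174 s.
Dropping morning-news A frees 38 s; slotting in midday rerun + prime-drama break (61 s) lifts the total to 778 at 197 s.
Nothing else feasible within 197 s beats 778.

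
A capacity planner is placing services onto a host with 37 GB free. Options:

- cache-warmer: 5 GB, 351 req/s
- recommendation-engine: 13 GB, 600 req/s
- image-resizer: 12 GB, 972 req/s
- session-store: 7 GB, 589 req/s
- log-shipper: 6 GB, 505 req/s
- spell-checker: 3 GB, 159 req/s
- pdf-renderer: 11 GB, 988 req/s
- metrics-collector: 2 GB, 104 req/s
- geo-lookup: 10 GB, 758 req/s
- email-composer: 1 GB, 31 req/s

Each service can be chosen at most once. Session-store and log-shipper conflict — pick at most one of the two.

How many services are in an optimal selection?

5

The maximum throughput within 37 GB is 3004.
For example cache-warmer + image-resizer + session-store + pdf-renderer + metrics-collector achieves it, using 37 GB.
Every optimal selection uses 5 services.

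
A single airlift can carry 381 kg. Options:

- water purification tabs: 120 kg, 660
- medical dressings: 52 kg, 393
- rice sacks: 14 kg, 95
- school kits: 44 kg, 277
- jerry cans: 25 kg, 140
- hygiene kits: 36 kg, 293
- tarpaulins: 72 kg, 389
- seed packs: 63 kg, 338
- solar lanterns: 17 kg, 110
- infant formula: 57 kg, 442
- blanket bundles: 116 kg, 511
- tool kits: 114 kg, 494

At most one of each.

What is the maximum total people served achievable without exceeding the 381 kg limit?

2477

The ratio heuristic lands on water purification tabs + medical dressings + rice sacks + school kits + jerry cans + hygiene kits + solar lanterns + infant formula (2410) but leaves 16 kg idle.
The 120 kg tied up in water purification tabs is better spent on tarpaulins + seed packs — total rises to 2477 (380 kg).
No other feasible combination exceeds 2477.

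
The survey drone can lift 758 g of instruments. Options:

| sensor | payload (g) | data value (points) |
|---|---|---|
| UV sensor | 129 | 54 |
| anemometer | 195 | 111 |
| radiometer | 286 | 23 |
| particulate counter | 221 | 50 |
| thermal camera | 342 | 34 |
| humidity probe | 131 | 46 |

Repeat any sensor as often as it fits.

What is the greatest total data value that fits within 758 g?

387

By data value per g: anemometer 0.57, UV sensor 0.42, humidity probe 0.35, particulate counter 0.23 lead.
UV sensor + 3×anemometer uses 714 of the 758 g and totals 387.
Every other selection either busts 758 g or fails to beat 387.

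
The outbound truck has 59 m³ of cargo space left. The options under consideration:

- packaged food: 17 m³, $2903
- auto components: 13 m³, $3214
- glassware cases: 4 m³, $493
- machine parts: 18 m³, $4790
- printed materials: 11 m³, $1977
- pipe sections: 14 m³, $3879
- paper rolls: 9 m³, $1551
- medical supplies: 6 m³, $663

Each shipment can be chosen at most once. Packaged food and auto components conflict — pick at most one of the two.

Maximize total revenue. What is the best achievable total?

Taking the top-ratio shipments first gives auto components + machine parts + printed materials + pipe sections for 13860 (56 m³).
Dropping printed materials frees 11 m³; slotting in glassware cases + paper rolls (13 m³) lifts the total to 13927 at 58 m³.

13927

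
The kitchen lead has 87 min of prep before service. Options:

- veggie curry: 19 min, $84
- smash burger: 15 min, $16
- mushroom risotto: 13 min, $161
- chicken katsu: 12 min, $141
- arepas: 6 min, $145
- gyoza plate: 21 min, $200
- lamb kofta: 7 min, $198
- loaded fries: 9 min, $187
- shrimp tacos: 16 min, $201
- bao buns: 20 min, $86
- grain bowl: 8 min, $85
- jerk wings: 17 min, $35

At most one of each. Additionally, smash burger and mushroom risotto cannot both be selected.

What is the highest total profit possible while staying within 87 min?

1233

Ranking by ratio (profit/min): lamb kofta 28.29, arepas 24.17, loaded fries 20.78, shrimp tacos 12.56.
Taking mushroom risotto + chicken katsu + arepas + gyoza plate + lamb kofta + loaded fries + shrimp tacos: 84 min used, 1233 in profit.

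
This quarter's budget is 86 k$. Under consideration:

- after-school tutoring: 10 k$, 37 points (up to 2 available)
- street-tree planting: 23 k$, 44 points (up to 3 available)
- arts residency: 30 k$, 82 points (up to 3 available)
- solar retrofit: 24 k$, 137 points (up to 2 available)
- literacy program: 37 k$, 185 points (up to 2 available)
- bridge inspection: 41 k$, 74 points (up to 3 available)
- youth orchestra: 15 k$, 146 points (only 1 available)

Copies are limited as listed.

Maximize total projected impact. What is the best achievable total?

505

A density-first pass picks 2×after-school tutoring + 2×solar retrofit + youth orchestra — 494 at 83 k$.
Dropping after-school tutoring and solar retrofit frees 34 k$; slotting in literacy program (37 k$) lifts the total to 505 at 86 k$.
No other feasible combination exceeds 505.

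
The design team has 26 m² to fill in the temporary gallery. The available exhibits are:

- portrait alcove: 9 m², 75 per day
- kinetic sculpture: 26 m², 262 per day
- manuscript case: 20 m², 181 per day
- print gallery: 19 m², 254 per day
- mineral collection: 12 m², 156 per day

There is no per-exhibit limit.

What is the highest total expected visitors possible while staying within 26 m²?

Density check — print gallery 13.37, mineral collection 13.00, kinetic sculpture 10.08 are the best per m².
Greedy by ratio would take print gallery: 19 m² used, total 254.
Replace print gallery with 2×mineral collection: the trade gains 58 net, giving 312 at 24 m².
That's the maximum — no swap from here does better than 312.

312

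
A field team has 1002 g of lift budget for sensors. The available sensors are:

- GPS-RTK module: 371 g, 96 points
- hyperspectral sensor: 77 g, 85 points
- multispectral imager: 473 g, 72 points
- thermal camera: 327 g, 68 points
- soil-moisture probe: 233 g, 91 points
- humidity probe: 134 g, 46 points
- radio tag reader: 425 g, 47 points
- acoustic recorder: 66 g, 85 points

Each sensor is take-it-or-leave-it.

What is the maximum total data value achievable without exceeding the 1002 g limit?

Taking GPS-RTK module + hyperspectral sensor + soil-moisture probe + humidity probe + acoustic recorder: 881 g used, 403 in data value.
The closest alternative, GPS-RTK module + hyperspectral sensor + thermal camera + humidity probe + acoustic recorder, reaches only 380.

403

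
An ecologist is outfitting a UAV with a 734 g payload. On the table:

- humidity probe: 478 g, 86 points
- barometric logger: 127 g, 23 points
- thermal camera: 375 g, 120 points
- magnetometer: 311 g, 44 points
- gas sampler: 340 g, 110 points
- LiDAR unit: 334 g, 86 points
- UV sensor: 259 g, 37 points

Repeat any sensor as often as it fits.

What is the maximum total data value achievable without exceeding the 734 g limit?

230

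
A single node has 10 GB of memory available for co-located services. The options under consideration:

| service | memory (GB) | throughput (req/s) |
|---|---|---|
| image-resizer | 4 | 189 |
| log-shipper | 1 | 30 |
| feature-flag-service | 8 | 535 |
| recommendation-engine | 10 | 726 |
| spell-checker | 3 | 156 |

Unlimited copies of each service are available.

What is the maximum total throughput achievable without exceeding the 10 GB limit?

726

Ranking by ratio (throughput/GB): recommendation-engine 72.60, feature-flag-service 66.88, spell-checker 52.00, image-resizer 47.25.
Best packing: recommendation-engine — 10 GB, 726 total.
That's the maximum — no swap from here does better than 726.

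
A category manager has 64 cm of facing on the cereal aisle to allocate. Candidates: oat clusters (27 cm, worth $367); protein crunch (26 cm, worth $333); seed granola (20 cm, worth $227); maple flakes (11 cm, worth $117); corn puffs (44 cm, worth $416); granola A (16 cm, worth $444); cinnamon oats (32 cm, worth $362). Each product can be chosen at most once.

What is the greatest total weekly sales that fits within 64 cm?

1038

Taking oat clusters + seed granola + granola A: 63 cm used, 1038 in weekly sales.
The closest alternative, protein crunch + seed granola + granola A, reaches only 1004.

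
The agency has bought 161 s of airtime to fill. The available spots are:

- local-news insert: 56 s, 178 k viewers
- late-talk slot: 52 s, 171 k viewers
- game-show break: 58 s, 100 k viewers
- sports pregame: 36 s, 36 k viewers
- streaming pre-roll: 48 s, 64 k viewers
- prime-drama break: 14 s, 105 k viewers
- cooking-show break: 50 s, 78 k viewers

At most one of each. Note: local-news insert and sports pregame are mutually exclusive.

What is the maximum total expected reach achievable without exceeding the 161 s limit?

454

Best packing: local-news insert + late-talk slot + prime-drama break — 122 s, 454 total.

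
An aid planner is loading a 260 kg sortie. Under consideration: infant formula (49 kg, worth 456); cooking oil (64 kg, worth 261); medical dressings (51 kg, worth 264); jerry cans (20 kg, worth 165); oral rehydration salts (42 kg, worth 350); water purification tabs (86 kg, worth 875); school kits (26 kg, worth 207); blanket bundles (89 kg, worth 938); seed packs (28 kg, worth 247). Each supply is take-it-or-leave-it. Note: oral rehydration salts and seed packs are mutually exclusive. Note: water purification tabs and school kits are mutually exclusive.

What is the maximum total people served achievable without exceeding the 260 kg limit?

Ranking by ratio (people served/kg): blanket bundles 10.54, water purification tabs 10.17, infant formula 9.31, seed packs 8.82.
Best packing: infant formula + water purification tabs + blanket bundles + seed packs — 252 kg, 2516 total.
An exhaustive check of the 512 subsets confirms 2516.

2516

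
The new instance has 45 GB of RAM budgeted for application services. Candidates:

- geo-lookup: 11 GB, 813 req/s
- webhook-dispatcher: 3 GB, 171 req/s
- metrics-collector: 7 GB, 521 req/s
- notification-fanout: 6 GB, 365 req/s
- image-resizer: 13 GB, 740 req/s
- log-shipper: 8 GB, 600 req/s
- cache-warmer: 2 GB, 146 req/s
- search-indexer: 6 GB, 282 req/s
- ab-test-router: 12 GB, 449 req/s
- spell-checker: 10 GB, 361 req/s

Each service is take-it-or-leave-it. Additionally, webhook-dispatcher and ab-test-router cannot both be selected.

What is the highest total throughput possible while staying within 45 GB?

3039

Density check — log-shipper 75.00, metrics-collector 74.43, geo-lookup 73.91, cache-warmer 73.00 are the best per GB.
The ratio heuristic lands on geo-lookup + webhook-dispatcher + metrics-collector + notification-fanout + log-shipper + cache-warmer + search-indexer (2898) but leaves 2 GB idle.
Replace webhook-dispatcher and cache-warmer and search-indexer with image-resizer: the trade gains 141 net, giving 3039 at 45 GB.
No other feasible combination exceeds 3039.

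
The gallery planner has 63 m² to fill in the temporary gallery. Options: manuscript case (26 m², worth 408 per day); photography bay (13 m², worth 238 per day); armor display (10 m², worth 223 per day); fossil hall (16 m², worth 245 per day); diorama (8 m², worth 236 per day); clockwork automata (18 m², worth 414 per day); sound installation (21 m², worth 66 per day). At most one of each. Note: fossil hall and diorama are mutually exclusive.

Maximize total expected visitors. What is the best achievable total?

1281

Density check — diorama 29.50, clockwork automata 23.00, armor display 22.30, photography bay 18.31 are the best per m².
The ratio heuristic lands on photography bay + armor display + diorama + clockwork automata (1111) but leaves 14 m² idle.
Replace photography bay with manuscript case: the trade gains 170 net, giving 1281 at 62 m².
No other feasible combination exceeds 1281.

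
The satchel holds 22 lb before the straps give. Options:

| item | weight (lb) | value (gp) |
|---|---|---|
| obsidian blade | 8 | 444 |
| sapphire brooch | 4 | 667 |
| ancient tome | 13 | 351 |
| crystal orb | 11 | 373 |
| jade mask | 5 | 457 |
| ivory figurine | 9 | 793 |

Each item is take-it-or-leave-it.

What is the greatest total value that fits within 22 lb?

1917

Taking sapphire brooch + jade mask + ivory figurine: 18 lb used, 1917 in value.
Runner-up obsidian blade + sapphire brooch + ivory figurine tops out at 1904.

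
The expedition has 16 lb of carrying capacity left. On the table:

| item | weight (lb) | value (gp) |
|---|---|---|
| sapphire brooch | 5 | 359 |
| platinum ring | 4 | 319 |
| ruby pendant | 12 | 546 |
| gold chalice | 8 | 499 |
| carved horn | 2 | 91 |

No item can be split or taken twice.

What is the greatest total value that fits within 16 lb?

Ranking by ratio (value/lb): platinum ring 79.75, sapphire brooch 71.80, gold chalice 62.38.
A density-first pass picks sapphire brooch + platinum ring + carved horn — 769 at 11 lb.
Replace platinum ring with gold chalice: the trade gains 180 net, giving 949 at 15 lb.
The spare 1 lb is too small for any remaining item, and no exchange beats 949.

949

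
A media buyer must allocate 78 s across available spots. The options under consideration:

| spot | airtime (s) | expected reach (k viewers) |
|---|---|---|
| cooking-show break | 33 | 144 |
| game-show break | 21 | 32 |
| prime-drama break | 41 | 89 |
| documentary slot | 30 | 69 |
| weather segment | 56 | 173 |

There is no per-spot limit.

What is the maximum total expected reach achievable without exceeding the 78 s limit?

Ranking by ratio (expected reach/s): cooking-show break 4.36, weather segment 3.09, documentary slot 2.30.
Taking 2×cooking-show break: 66 s used, 288 in expected reach.
Every other selection either busts 78 s or fails to beat 288.

288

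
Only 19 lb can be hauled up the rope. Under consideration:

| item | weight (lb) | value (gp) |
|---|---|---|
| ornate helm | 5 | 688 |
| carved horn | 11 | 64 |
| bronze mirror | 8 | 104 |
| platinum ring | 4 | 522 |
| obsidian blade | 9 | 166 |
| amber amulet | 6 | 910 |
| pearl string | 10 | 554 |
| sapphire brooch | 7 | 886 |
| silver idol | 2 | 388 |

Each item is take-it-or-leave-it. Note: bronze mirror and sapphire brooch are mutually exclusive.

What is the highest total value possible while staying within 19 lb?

2706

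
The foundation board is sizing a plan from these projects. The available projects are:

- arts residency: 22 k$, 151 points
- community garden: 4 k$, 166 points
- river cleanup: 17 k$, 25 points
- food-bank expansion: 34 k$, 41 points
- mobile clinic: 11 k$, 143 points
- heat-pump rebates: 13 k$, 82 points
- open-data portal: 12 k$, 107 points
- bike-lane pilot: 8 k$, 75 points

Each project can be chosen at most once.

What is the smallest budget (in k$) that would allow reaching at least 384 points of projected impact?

23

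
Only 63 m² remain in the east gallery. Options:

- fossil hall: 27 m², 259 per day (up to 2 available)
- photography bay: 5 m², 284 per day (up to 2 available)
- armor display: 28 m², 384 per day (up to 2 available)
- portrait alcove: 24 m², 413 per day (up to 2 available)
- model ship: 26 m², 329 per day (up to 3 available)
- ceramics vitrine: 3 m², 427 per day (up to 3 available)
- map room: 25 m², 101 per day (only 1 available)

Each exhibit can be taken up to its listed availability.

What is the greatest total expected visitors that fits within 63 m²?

2391

Filling by ratio: 2×photography bay + portrait alcove + 3×ceramics vitrine for 2262, with 20 m² left unused.
The 5 m² tied up in photography bay is better spent on portrait alcove — total rises to 2391 (62 m²).
No other feasible combination exceeds 2391.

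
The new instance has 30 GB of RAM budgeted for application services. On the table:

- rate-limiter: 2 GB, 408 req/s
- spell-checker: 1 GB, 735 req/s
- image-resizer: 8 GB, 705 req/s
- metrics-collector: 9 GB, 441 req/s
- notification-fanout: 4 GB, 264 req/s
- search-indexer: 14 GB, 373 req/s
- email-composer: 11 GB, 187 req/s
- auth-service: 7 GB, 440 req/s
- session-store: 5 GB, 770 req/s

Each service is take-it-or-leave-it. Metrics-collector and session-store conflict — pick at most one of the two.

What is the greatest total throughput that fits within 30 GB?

Rate-limiter + spell-checker + image-resizer + notification-fanout + auth-service + session-store uses 27 of the 30 GB and totals 3322.
The spare 3 GB is too small for any remaining service, and no feasible exchange beats 3322.

3322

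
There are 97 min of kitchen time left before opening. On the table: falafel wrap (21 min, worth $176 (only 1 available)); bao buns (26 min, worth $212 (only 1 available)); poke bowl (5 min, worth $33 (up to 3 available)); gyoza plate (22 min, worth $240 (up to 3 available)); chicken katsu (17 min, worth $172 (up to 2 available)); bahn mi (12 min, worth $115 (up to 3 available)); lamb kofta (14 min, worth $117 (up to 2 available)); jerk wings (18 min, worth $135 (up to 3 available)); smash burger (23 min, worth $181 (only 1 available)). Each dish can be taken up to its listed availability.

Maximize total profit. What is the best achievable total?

1009

Ranking by ratio (profit/min): gyoza plate 10.91, chicken katsu 10.12, bahn mi 9.58.
Filling by ratio: 3×gyoza plate + chicken katsu + bahn mi for 1007, with 2 min left unused.
Dropping bahn mi frees 12 min; slotting in lamb kofta (14 min) lifts the total to 1009 at 97 min.
Nothing else within 97 min beats 1009.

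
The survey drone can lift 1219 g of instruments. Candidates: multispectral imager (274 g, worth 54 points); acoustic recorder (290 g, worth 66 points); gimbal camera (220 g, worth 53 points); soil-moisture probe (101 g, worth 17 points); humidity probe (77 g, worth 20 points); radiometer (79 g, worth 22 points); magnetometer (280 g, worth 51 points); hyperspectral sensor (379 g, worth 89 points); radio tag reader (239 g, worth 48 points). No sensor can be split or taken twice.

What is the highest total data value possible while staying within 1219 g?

Ranking by ratio (data value/g): radiometer 0.28, humidity probe 0.26, gimbal camera 0.24.
Filling by ratio: acoustic recorder + gimbal camera + soil-moisture probe + humidity probe + radiometer + hyperspectral sensor for 267, with 73 g left unused.
Replace soil-moisture probe and humidity probe with radio tag reader: the trade gains 11 net, giving 278 at 1207 g.

278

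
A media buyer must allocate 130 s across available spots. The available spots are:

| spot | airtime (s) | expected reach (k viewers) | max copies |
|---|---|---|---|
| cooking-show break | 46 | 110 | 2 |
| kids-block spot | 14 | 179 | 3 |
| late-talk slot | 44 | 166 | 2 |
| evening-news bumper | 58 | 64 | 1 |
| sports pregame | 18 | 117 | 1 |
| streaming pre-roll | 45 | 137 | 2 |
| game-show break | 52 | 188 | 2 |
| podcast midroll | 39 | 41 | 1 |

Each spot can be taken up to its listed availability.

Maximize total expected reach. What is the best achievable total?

Density check — kids-block spot 12.79, sports pregame 6.50, late-talk slot 3.77, game-show break 3.62 are the best per s.
A density-first pass picks 3×kids-block spot + late-talk slot + sports pregame — 820 at 104 s.
Dropping sports pregame frees 18 s; slotting in late-talk slot (44 s) lifts the total to 869 at 130 s.
Every other selection either busts 130 s or exceeds an availability limit or fails to beat 869.

869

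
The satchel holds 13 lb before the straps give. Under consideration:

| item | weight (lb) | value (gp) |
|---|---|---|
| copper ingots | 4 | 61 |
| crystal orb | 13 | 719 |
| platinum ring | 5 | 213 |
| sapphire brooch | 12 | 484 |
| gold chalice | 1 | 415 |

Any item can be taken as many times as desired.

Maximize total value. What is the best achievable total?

Best packing: 13×gold chalice — 13 lb, 5395 total.

5395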